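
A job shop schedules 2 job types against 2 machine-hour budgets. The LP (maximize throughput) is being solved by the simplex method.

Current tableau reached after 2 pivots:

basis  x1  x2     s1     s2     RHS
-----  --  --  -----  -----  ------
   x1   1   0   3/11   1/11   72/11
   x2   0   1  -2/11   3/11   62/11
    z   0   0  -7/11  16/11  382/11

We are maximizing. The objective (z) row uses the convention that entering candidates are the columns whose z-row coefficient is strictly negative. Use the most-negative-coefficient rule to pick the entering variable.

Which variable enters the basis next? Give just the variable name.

Objective-row coefficients: x1: 0, x2: 0, s1: -7/11, s2: 16/11.
The most negative is -7/11 in column s1, so s1 enters.

s1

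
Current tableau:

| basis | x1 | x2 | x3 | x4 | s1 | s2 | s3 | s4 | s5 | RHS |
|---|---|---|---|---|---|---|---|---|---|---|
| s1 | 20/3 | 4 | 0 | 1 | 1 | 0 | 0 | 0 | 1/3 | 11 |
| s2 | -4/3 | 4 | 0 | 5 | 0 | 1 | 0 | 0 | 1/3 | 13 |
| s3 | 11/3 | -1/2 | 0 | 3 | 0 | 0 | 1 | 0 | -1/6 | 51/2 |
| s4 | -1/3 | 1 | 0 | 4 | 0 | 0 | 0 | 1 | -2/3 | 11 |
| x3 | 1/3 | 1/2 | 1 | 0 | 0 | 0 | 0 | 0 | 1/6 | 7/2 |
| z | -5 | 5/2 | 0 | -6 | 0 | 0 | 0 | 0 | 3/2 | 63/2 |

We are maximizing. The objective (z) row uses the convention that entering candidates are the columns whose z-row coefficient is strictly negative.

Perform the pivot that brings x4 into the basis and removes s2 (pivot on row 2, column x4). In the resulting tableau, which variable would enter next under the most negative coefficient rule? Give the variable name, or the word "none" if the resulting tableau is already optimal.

Pivot element 5. New z-row = old z-row − (-6)·(row 2/5).
Updated z-row coefficients: x1: -33/5, x2: 73/10, x3: 0, x4: 0, s1: 0, s2: 6/5, s3: 0, s4: 0, s5: 19/10.
The most negative is -33/5 in column x1, so x1 would enter next.

x1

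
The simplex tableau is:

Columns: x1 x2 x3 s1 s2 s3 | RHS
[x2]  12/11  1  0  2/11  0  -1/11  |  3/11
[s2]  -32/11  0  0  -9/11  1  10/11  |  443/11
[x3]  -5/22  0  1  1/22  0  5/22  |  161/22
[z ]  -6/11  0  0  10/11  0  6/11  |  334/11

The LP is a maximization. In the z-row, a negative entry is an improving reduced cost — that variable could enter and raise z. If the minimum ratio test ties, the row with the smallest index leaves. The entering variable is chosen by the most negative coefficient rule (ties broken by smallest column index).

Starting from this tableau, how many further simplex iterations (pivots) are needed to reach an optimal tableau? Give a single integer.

pivot: x1 in, x2 out → z = 61/2
No improving column remains; optimal.

1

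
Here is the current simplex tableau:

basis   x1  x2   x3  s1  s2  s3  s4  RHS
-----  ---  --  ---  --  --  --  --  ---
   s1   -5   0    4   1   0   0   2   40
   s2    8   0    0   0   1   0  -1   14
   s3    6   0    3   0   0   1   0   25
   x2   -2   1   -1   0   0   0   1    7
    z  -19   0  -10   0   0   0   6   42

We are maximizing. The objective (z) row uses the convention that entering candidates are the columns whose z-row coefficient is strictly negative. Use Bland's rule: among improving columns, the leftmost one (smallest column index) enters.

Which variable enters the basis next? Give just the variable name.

x1

Objective-row coefficients: x1: -19, x2: 0, x3: -10, s1: 0, s2: 0, s3: 0, s4: 6.
Improving columns: x1, x3. Bland's rule picks the smallest column index → x1.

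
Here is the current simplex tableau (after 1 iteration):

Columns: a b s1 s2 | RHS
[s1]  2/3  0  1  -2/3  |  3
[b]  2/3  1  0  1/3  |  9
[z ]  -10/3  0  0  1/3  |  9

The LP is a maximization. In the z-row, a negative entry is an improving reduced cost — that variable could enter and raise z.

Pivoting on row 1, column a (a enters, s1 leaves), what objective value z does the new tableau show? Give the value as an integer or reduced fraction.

24

Minimum ratio for a: 3/(2/3) = 9/2.
z changes by −(z-row coeff of a)·ratio = −(-10/3)·(9/2) = 15.
New z = 9 + 15 = 24.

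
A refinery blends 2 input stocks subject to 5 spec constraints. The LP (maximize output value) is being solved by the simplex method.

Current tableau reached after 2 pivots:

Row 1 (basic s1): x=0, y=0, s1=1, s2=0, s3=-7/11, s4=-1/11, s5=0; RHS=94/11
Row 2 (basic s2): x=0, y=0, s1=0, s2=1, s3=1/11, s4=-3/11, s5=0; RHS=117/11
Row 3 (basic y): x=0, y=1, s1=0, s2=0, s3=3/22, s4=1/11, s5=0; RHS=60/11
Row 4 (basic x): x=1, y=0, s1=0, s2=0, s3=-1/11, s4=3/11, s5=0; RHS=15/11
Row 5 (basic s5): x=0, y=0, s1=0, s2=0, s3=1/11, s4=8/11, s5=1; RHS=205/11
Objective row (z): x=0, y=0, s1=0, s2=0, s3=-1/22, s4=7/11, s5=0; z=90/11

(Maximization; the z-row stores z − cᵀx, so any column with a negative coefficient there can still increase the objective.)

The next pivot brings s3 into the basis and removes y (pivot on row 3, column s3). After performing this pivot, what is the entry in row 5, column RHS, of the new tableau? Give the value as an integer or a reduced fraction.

Pivot element is row 3, column s3: 3/22.
Normalize row 3: new (row 3, RHS) = (60/11)/(3/22) = 40.
row 5 ← row 5 − (1/11)·(new row 3): 205/11 − (1/11)·40 = 15.

15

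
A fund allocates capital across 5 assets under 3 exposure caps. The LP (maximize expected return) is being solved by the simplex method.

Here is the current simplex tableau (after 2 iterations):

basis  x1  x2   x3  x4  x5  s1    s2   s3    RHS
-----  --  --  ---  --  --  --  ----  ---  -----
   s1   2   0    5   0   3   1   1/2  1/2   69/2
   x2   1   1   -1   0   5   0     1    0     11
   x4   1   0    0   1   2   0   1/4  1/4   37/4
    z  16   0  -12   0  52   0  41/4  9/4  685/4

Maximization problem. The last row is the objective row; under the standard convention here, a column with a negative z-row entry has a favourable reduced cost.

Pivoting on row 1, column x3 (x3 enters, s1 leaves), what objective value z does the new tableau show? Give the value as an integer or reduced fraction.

Minimum ratio for x3: (69/2)/5 = 69/10.
z changes by −(z-row coeff of x3)·ratio = −(-12)·(69/10) = 414/5.
New z = 685/4 + (414/5) = 5081/20.

5081/20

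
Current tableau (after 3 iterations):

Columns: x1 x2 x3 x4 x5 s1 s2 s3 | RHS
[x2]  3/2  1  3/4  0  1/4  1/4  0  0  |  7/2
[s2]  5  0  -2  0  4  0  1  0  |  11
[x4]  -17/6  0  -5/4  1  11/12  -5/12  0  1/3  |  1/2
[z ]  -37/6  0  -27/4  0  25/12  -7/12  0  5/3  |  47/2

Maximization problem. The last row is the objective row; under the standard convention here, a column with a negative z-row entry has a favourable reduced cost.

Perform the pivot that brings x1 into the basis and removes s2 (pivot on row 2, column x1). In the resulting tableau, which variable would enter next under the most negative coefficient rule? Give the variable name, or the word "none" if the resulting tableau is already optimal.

Pivot element 5. New z-row = old z-row − (-37/6)·(row 2/5).
Updated z-row coefficients: x1: 0, x2: 0, x3: -553/60, x4: 0, x5: 421/60, s1: -7/12, s2: 37/30, s3: 5/3.
The most negative is -553/60 in column x3, so x3 would enter next.

x3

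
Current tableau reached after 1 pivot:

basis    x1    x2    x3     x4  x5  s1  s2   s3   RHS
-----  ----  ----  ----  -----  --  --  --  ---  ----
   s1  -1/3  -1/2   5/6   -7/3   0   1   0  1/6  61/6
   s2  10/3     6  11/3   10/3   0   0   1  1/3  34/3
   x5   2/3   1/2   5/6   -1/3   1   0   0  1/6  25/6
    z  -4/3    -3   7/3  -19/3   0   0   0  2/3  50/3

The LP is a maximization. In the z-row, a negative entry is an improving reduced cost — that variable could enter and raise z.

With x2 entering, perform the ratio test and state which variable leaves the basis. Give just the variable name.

s2

Ratios: row 1 (s1): entry -1/2 ≤ 0, skip; row 2 (s2): (34/3)/6 = 17/9; row 3 (x5): (25/6)/(1/2) = 25/3.
Minimum ratio 17/9 is in the s2 row, so s2 leaves.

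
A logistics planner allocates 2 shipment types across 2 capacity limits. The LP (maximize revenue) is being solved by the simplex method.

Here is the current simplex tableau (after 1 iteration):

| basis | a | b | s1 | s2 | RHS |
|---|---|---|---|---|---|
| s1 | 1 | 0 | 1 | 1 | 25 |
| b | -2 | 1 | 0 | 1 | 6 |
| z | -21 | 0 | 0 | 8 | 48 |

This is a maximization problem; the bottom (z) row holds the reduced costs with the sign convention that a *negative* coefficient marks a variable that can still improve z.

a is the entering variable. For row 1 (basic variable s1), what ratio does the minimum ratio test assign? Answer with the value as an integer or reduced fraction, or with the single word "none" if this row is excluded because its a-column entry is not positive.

Ratio = RHS / (a entry) = 25 / 1 = 25.

25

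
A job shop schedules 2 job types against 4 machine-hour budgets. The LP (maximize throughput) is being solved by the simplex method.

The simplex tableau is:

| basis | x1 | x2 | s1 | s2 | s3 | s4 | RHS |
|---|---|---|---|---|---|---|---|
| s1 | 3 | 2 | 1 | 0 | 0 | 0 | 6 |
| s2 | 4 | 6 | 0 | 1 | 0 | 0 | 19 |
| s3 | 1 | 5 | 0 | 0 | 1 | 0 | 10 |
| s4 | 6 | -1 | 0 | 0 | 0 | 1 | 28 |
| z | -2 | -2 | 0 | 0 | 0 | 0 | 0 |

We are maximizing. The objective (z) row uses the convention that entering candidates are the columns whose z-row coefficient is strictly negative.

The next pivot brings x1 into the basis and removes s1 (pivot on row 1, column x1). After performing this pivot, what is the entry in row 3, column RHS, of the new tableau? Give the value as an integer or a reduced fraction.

Pivot element is row 1, column x1: 3.
Normalize row 1: new (row 1, RHS) = 6/3 = 2.
row 3 ← row 3 − 1·(new row 1): 10 − 1·2 = 8.

8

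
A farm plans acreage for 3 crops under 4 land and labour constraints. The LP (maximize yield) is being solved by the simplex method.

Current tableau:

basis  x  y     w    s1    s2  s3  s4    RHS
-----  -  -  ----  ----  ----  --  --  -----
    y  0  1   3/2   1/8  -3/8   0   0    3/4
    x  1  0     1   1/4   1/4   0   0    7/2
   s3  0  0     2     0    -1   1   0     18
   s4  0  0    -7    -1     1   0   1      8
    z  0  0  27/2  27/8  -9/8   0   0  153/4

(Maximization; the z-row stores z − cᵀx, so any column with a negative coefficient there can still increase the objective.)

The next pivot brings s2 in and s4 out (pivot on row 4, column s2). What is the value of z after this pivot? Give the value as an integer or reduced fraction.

Minimum ratio for s2: 8/1 = 8.
z changes by −(z-row coeff of s2)·ratio = −(-9/8)·8 = 9.
New z = 153/4 + 9 = 189/4.

189/4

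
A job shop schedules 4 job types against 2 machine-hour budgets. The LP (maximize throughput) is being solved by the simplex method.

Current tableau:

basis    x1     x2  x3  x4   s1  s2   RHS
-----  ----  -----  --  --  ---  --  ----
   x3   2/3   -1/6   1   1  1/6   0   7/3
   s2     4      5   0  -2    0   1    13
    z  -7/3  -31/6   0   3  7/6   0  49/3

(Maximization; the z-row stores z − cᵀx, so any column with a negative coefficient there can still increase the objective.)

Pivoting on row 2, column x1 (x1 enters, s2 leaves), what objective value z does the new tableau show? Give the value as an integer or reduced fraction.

287/12

Minimum ratio for x1: 13/4 = 13/4.
z changes by −(z-row coeff of x1)·ratio = −(-7/3)·(13/4) = 91/12.
New z = 49/3 + (91/12) = 287/12.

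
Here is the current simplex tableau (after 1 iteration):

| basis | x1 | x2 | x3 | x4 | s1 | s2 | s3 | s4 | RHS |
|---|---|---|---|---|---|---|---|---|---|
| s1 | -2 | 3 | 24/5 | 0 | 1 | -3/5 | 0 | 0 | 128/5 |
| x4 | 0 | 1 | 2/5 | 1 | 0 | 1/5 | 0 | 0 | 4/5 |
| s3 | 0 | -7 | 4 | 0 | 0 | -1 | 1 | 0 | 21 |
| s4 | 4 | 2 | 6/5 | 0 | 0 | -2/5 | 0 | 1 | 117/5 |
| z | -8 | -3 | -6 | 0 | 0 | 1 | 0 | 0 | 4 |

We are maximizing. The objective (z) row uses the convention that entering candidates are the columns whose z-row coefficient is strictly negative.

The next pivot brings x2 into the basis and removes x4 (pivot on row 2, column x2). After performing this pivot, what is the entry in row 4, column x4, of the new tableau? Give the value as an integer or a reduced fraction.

-2

Pivot element is row 2, column x2: 1.
Normalize row 2: new (row 2, x4) = 1/1 = 1.
row 4 ← row 4 − 2·(new row 2): 0 − 2·1 = -2.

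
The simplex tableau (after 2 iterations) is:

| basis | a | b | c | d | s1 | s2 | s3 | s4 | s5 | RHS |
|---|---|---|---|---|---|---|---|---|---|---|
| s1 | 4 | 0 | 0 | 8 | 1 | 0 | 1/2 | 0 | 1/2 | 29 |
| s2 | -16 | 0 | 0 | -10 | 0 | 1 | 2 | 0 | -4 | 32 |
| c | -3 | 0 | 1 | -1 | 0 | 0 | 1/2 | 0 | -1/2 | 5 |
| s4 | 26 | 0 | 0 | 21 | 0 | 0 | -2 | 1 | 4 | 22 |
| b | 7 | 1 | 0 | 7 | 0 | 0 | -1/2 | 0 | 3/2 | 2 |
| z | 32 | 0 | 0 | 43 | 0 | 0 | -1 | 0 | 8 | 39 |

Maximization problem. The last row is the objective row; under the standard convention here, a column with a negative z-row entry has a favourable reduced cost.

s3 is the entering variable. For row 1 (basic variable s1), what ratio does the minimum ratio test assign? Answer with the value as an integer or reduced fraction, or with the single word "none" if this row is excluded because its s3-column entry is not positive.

58

Ratio = RHS / (s3 entry) = 29 / (1/2) = 58.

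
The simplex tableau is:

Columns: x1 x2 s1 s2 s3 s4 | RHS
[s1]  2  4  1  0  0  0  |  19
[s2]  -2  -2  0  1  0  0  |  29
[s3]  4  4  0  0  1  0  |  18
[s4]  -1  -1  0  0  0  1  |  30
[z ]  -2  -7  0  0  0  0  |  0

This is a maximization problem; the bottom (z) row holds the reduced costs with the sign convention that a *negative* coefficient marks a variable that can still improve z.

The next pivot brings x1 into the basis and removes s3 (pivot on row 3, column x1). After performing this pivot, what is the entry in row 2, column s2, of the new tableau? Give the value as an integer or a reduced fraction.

1

Pivot element is row 3, column x1: 4.
Normalize row 3: new (row 3, s2) = 0/4 = 0.
row 2 ← row 2 − (-2)·(new row 3): 1 − (-2)·0 = 1.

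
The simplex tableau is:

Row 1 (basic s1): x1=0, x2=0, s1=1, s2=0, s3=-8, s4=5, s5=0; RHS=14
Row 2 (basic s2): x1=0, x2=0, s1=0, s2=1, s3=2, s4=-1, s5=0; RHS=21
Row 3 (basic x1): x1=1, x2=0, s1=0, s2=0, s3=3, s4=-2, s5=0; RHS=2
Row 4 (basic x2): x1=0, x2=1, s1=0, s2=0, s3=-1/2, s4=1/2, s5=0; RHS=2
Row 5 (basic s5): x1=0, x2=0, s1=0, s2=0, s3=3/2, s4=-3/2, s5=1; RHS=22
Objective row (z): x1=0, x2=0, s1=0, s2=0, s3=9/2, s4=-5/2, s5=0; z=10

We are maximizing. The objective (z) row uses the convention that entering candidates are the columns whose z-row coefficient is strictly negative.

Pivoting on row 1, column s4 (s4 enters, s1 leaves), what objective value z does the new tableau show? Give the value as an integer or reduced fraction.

Minimum ratio for s4: 14/5 = 14/5.
z changes by −(z-row coeff of s4)·ratio = −(-5/2)·(14/5) = 7.
New z = 10 + 7 = 17.

17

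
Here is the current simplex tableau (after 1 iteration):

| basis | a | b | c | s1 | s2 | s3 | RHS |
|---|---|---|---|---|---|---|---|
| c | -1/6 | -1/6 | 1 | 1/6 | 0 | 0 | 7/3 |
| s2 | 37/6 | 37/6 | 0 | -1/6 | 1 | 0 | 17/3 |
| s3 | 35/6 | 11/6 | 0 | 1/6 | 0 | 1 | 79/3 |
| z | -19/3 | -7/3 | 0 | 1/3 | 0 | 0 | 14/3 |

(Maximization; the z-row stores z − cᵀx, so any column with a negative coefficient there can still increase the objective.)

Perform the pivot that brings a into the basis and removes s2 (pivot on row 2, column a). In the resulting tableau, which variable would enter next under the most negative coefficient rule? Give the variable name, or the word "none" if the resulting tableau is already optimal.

Pivot element 37/6. New z-row = old z-row − (-19/3)·(row 2/(37/6)).
Updated z-row coefficients: a: 0, b: 4, c: 0, s1: 6/37, s2: 38/37, s3: 0.
No coefficient is strictly negative; the tableau after this pivot is optimal.

none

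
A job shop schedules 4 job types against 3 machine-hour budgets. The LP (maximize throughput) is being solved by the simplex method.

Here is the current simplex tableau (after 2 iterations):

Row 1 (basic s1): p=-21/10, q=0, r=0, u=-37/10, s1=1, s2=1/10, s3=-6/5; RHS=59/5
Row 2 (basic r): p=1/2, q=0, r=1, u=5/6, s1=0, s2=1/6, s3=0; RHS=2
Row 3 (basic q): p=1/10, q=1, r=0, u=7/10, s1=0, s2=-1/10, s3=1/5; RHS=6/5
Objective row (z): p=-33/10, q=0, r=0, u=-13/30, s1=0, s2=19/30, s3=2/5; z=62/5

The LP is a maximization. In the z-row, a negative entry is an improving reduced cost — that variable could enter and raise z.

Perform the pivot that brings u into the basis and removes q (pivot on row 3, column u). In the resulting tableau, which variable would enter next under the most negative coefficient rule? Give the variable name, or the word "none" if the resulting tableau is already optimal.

p

Pivot element 7/10. New z-row = old z-row − (-13/30)·(row 3/(7/10)).
Updated z-row coefficients: p: -68/21, q: 13/21, r: 0, u: 0, s1: 0, s2: 4/7, s3: 11/21.
The most negative is -68/21 in column p, so p would enter next.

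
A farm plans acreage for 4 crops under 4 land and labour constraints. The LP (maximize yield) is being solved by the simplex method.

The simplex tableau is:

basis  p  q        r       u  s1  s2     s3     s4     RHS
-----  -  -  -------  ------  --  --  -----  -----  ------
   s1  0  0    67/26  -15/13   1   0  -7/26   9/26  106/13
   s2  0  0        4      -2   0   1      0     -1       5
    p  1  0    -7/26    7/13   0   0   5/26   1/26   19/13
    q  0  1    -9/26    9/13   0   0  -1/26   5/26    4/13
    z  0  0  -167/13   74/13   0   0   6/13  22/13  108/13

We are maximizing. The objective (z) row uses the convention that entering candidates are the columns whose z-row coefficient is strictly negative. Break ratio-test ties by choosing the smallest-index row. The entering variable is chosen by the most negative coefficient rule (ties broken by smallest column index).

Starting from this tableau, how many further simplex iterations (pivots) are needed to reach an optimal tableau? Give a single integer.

3

pivot: r in, s2 out → z = 1267/52
pivot: s4 in, s1 out → z = 3289/103
pivot: u in, q out → z = 418/13
No improving column remains; optimal.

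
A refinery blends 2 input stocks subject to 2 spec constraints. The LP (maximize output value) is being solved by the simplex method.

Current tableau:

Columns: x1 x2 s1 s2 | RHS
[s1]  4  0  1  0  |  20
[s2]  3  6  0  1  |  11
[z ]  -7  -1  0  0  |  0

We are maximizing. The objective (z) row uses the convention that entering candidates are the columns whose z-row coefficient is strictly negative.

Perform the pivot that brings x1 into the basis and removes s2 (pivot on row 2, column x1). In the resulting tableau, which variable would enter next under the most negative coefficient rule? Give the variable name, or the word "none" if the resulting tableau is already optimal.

Pivot element 3. New z-row = old z-row − (-7)·(row 2/3).
Updated z-row coefficients: x1: 0, x2: 13, s1: 0, s2: 7/3.
No coefficient is strictly negative; the tableau after this pivot is optimal.

none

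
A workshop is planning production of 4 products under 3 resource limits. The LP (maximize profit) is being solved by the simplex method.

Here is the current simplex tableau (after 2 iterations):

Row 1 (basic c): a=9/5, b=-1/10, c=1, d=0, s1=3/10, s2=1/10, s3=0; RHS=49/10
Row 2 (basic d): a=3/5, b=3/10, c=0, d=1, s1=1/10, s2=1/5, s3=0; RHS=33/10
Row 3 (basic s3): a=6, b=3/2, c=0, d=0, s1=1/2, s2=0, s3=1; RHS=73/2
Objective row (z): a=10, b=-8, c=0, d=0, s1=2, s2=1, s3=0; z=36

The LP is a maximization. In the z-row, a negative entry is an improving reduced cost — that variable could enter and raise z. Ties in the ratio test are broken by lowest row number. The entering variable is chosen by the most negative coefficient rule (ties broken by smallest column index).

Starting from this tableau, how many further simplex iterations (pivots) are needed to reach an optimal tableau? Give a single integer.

1

pivot: b in, d out → z = 124
No improving column remains; optimal.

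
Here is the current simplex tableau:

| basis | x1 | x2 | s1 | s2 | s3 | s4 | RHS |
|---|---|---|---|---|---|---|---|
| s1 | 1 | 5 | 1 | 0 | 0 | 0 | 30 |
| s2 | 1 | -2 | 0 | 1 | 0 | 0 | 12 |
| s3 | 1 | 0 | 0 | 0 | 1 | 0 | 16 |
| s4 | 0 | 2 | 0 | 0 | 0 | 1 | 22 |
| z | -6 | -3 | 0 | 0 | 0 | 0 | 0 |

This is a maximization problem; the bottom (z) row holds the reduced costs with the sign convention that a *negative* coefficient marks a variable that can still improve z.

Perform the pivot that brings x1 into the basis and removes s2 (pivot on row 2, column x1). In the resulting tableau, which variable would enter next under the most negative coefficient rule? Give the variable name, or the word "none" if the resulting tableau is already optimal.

x2

Pivot element 1. New z-row = old z-row − (-6)·(row 2/1).
Updated z-row coefficients: x1: 0, x2: -15, s1: 0, s2: 6, s3: 0, s4: 0.
The most negative is -15 in column x2, so x2 would enter next.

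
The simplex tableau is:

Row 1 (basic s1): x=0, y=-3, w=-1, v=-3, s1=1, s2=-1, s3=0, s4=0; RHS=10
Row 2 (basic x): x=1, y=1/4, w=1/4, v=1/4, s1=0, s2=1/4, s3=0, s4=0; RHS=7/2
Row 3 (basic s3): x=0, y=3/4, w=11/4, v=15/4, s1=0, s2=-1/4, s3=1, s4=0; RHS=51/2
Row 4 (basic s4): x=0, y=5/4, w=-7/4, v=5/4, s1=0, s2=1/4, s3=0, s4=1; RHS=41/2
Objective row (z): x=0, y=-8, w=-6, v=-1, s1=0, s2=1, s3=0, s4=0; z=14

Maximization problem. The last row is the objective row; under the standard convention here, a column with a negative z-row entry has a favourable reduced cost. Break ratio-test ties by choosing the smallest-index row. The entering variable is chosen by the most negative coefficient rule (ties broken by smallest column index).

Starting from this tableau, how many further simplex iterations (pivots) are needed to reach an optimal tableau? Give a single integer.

1

pivot: y in, x out → z = 126
No improving column remains; optimal.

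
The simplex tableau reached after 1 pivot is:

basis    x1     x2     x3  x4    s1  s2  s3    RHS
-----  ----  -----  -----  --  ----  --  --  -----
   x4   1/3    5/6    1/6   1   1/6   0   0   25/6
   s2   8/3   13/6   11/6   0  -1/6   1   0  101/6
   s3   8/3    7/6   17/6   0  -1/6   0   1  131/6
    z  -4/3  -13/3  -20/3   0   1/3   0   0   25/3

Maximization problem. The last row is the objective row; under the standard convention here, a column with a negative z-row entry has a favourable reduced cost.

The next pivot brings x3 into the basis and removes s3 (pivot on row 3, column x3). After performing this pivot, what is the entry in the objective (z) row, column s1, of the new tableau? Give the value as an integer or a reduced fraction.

-1/17

Pivot element is row 3, column x3: 17/6.
Normalize row 3: new (row 3, s1) = (-1/6)/(17/6) = -1/17.
z-row ← z-row − (-20/3)·(new row 3): 1/3 − (-20/3)·(-1/17) = -1/17.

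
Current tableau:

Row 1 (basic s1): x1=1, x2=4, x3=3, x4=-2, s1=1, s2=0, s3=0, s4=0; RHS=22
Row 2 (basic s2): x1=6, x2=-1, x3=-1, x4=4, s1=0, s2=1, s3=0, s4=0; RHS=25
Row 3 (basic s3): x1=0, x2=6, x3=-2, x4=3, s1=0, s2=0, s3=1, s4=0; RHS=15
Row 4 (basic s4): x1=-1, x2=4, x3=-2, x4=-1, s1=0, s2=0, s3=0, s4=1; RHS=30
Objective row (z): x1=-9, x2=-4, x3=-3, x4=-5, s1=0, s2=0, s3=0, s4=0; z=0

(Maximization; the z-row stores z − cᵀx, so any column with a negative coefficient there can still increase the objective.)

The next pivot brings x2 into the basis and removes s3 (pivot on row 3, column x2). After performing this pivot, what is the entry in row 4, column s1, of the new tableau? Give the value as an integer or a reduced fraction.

0

Pivot element is row 3, column x2: 6.
Normalize row 3: new (row 3, s1) = 0/6 = 0.
row 4 ← row 4 − 4·(new row 3): 0 − 4·0 = 0.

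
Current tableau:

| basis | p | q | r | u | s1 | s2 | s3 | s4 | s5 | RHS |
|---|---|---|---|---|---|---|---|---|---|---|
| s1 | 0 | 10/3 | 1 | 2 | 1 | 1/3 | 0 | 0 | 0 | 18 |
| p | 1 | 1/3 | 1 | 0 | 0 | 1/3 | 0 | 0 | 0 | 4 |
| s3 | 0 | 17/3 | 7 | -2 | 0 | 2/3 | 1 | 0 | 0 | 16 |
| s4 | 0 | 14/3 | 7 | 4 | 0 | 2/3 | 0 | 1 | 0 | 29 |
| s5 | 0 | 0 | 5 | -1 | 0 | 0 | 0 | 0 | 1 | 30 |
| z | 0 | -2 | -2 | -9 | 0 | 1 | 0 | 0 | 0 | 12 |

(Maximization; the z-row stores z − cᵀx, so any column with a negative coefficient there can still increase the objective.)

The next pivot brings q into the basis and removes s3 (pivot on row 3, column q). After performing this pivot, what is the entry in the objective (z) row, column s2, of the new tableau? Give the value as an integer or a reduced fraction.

Pivot element is row 3, column q: 17/3.
Normalize row 3: new (row 3, s2) = (2/3)/(17/3) = 2/17.
z-row ← z-row − (-2)·(new row 3): 1 − (-2)·(2/17) = 21/17.

21/17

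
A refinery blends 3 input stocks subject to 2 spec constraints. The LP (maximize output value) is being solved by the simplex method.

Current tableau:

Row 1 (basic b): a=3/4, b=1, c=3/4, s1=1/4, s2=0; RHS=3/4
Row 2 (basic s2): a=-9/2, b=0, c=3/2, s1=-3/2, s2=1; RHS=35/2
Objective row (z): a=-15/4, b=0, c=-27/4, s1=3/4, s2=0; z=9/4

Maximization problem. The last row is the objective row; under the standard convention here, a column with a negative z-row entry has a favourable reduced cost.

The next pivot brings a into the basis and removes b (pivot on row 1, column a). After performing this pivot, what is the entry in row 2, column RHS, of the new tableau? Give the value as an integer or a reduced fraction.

Pivot element is row 1, column a: 3/4.
Normalize row 1: new (row 1, RHS) = (3/4)/(3/4) = 1.
row 2 ← row 2 − (-9/2)·(new row 1): 35/2 − (-9/2)·1 = 22.

22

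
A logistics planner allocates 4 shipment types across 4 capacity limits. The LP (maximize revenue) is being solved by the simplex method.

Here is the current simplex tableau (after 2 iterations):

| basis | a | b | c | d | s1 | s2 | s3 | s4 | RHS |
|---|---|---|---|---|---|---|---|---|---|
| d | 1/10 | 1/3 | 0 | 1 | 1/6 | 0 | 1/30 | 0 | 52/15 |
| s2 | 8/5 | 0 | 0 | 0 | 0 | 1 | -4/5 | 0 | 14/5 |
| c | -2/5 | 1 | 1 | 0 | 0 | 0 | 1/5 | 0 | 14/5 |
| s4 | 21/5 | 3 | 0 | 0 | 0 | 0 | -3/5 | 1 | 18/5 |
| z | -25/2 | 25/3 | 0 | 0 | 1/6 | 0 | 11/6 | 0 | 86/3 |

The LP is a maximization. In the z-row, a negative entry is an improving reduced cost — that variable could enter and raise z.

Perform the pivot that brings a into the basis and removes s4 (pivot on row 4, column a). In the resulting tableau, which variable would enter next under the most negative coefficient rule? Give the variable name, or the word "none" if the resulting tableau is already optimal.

Pivot element 21/5. New z-row = old z-row − (-25/2)·(row 4/(21/5)).
Updated z-row coefficients: a: 0, b: 725/42, c: 0, d: 0, s1: 1/6, s2: 0, s3: 1/21, s4: 125/42.
No coefficient is strictly negative; the tableau after this pivot is optimal.

none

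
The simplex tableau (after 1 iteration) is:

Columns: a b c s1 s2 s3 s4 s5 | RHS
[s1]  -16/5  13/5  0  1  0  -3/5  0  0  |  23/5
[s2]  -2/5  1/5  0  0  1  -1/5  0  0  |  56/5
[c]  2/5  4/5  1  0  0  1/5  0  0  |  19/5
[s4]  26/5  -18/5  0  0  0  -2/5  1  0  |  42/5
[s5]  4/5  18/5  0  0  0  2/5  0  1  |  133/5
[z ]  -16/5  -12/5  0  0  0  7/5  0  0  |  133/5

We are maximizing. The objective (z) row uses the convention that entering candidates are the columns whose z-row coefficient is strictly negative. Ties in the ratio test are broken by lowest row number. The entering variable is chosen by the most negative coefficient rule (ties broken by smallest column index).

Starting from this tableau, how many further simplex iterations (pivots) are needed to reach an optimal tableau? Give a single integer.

pivot: a in, s4 out → z = 413/13
pivot: b in, c out → z = 317/7
No improving column remains; optimal.

2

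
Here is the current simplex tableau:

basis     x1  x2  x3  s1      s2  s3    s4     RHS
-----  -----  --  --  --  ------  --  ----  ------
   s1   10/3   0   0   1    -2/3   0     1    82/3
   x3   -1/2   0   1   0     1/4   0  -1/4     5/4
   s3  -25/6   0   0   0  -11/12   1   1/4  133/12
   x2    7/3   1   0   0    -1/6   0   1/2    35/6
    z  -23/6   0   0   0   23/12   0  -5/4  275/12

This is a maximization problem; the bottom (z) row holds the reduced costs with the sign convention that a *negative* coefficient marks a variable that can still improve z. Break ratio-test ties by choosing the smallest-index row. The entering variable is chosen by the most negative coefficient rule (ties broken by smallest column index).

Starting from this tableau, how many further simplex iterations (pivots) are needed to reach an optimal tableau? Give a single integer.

2

pivot: x1 in, x2 out → z = 65/2
pivot: s4 in, x1 out → z = 75/2
No improving column remains; optimal.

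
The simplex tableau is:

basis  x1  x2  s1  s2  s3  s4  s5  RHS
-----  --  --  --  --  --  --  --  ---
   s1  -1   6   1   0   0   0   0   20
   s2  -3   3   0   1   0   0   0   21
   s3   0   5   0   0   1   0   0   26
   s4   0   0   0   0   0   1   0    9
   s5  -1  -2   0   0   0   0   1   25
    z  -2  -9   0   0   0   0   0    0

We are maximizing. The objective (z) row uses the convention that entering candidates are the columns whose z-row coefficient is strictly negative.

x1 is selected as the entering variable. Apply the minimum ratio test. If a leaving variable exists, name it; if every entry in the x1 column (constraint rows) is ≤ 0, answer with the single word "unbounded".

unbounded

x1-column entries: row 1: -1, row 2: -3, row 3: 0, row 4: 0, row 5: -1. All ≤ 0, so x1 can increase without bound; the LP is unbounded in this direction.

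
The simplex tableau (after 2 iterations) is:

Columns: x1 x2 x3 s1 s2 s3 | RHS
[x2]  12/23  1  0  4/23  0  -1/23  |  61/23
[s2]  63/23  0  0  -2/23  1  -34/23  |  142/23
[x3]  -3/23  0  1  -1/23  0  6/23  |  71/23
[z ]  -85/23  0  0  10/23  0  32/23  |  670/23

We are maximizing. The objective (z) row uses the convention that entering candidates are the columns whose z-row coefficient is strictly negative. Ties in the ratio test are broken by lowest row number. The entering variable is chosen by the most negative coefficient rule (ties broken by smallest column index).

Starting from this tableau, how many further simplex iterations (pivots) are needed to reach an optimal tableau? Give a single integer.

2

pivot: x1 in, s2 out → z = 2360/63
pivot: s3 in, x2 out → z = 206/5
No improving column remains; optimal.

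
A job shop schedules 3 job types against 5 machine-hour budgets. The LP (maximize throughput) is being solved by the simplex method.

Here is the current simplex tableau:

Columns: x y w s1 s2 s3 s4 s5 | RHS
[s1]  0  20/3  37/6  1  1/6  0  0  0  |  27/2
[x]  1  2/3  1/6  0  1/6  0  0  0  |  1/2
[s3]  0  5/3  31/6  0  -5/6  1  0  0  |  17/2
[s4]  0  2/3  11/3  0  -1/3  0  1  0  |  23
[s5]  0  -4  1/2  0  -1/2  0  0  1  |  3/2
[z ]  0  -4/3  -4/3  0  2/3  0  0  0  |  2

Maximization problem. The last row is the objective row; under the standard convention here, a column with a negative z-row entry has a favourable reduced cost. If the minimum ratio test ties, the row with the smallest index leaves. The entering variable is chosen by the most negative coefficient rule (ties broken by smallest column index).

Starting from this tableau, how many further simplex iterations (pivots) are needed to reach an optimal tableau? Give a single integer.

pivot: y in, x out → z = 3
pivot: w in, s3 out → z = 86/19
No improving column remains; optimal.

2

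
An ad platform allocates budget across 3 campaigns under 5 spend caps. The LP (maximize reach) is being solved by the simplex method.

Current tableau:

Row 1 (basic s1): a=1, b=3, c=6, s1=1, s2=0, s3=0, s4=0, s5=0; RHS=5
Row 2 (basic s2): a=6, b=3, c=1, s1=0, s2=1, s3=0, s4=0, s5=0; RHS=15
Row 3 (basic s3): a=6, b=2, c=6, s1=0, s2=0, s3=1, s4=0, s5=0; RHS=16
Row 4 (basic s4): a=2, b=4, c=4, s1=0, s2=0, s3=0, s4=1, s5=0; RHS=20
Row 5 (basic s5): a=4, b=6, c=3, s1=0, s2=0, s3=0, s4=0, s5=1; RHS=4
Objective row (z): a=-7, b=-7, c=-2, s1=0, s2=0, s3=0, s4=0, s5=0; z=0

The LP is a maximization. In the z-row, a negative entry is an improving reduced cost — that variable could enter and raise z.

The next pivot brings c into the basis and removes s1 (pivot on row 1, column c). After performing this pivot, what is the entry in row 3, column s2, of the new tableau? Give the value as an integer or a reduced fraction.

0

Pivot element is row 1, column c: 6.
Normalize row 1: new (row 1, s2) = 0/6 = 0.
row 3 ← row 3 − 6·(new row 1): 0 − 6·0 = 0.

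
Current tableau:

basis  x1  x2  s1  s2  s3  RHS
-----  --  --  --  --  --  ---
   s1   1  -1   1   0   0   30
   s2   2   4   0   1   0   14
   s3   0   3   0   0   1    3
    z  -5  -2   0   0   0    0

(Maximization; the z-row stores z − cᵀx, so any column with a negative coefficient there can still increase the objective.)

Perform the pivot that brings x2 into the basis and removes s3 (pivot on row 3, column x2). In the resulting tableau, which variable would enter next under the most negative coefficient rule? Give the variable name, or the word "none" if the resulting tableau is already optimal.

x1

Pivot element 3. New z-row = old z-row − (-2)·(row 3/3).
Updated z-row coefficients: x1: -5, x2: 0, s1: 0, s2: 0, s3: 2/3.
The most negative is -5 in column x1, so x1 would enter next.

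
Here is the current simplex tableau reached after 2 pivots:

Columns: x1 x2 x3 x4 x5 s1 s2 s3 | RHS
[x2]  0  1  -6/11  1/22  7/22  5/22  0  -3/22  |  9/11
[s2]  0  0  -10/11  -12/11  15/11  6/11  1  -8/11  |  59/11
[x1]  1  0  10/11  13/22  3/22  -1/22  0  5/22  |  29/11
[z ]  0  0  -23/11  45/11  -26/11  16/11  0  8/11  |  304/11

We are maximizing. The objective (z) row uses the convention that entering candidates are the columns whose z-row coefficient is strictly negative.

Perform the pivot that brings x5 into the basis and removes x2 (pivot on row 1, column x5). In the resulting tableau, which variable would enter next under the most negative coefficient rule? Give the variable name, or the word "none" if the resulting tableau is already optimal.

x3

Pivot element 7/22. New z-row = old z-row − (-26/11)·(row 1/(7/22)).
Updated z-row coefficients: x1: 0, x2: 52/7, x3: -43/7, x4: 31/7, x5: 0, s1: 22/7, s2: 0, s3: -2/7.
The most negative is -43/7 in column x3, so x3 would enter next.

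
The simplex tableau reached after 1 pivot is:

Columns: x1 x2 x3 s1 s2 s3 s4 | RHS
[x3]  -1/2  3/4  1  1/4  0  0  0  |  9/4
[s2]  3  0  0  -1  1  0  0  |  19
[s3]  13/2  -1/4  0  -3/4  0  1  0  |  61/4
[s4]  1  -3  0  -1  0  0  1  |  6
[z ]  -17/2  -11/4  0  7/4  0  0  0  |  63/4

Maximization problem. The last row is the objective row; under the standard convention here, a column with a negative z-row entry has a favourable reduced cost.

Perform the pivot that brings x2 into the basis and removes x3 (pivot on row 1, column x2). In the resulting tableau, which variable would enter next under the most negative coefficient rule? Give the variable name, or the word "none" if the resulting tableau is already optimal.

Pivot element 3/4. New z-row = old z-row − (-11/4)·(row 1/(3/4)).
Updated z-row coefficients: x1: -31/3, x2: 0, x3: 11/3, s1: 8/3, s2: 0, s3: 0, s4: 0.
The most negative is -31/3 in column x1, so x1 would enter next.

x1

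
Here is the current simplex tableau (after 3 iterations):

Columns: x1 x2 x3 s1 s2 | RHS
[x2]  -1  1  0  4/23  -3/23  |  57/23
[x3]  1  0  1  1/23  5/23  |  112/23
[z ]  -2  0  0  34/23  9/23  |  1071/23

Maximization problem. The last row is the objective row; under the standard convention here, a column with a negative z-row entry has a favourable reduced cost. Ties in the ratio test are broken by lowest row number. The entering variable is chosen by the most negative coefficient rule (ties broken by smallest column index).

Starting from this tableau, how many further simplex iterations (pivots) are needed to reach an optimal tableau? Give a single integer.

1

pivot: x1 in, x3 out → z = 1295/23
No improving column remains; optimal.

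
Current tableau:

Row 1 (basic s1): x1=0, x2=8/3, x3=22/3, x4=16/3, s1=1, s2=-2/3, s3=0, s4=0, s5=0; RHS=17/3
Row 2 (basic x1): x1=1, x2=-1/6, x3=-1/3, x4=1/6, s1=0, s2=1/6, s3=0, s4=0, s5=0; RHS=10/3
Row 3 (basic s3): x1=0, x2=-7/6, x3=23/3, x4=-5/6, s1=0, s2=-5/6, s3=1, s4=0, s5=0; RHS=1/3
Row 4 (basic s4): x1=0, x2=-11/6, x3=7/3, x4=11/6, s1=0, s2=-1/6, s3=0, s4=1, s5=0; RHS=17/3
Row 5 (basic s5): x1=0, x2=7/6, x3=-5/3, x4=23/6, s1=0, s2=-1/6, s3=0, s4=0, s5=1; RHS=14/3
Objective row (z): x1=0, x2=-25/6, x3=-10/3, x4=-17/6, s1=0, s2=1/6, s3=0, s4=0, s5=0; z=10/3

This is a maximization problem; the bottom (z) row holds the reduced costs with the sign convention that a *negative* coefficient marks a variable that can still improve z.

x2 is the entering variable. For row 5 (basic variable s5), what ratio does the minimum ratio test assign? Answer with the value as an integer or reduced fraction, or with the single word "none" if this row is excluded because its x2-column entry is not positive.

4

Ratio = RHS / (x2 entry) = (14/3) / (7/6) = 4.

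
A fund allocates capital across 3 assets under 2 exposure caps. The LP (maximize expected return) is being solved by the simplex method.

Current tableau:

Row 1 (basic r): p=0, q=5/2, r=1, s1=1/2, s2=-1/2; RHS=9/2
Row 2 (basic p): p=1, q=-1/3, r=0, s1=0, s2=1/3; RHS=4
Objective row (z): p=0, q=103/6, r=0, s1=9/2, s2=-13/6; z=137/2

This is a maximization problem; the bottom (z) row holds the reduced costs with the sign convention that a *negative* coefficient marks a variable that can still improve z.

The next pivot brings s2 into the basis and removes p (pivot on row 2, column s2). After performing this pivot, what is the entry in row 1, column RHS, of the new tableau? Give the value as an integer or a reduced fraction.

21/2

Pivot element is row 2, column s2: 1/3.
Normalize row 2: new (row 2, RHS) = 4/(1/3) = 12.
row 1 ← row 1 − (-1/2)·(new row 2): 9/2 − (-1/2)·12 = 21/2.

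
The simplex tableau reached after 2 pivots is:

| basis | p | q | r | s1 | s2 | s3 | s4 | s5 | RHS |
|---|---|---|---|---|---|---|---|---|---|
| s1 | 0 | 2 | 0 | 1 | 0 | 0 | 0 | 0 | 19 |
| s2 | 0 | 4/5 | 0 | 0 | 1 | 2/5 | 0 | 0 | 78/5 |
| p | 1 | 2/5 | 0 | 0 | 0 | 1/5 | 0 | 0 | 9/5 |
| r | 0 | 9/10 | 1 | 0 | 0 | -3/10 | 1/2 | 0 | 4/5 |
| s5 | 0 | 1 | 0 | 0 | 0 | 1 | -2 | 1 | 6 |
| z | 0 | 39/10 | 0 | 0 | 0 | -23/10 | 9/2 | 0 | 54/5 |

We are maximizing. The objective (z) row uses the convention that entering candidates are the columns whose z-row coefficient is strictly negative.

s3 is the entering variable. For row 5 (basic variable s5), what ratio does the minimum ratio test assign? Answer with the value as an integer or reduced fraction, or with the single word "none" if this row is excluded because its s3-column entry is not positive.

Ratio = RHS / (s3 entry) = 6 / 1 = 6.

6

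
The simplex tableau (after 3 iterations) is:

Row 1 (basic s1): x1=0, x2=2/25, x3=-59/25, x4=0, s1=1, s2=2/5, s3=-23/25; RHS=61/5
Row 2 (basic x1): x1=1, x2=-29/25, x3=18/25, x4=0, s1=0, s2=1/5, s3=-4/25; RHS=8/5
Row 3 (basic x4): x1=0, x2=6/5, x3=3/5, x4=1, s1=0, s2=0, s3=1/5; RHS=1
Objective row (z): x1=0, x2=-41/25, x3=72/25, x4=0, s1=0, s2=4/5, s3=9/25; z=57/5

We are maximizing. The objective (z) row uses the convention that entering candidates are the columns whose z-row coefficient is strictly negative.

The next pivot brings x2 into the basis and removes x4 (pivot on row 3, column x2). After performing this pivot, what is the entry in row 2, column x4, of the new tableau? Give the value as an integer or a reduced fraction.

Pivot element is row 3, column x2: 6/5.
Normalize row 3: new (row 3, x4) = 1/(6/5) = 5/6.
row 2 ← row 2 − (-29/25)·(new row 3): 0 − (-29/25)·(5/6) = 29/30.

29/30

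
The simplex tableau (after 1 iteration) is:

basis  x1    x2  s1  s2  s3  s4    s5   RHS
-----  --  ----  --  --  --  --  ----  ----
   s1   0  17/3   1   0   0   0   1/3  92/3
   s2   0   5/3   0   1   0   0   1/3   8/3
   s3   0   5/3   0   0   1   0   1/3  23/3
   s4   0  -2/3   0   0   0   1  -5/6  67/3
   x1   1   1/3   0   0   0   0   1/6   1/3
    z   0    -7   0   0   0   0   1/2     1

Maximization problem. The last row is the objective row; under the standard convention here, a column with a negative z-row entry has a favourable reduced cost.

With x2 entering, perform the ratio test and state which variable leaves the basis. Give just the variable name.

x1

Ratios: row 1 (s1): (92/3)/(17/3) = 92/17; row 2 (s2): (8/3)/(5/3) = 8/5; row 3 (s3): (23/3)/(5/3) = 23/5; row 4 (s4): entry -2/3 ≤ 0, skip; row 5 (x1): (1/3)/(1/3) = 1.
Minimum ratio 1 is in the x1 row, so x1 leaves.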